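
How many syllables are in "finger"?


Word: "finger"
Syllable breakdown: fin-ger
Counting: 2 parts
= 2 syllables


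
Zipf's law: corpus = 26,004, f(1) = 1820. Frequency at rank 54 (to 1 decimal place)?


Zipf's law: f(r) = f(1) / r
f(1) = 1820
f(54) = 1820 / 54
= 33.7 occurrences


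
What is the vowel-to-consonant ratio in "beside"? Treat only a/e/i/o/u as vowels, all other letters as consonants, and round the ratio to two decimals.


Word: "beside"
Vowels (a,e,i,o,u): 3
Consonants: 3
Ratio = 3/3
= 1.00


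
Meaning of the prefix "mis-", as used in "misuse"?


Prefix: mis-
Example: misuse = mis- + use
Meaning = wrongly


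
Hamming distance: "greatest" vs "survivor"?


Comparing character by character (same length = 8):
  Pos 0: 'g' vs 's' !=
  Pos 1: 'r' vs 'u' !=
  Pos 2: 'e' vs 'r' !=
  Pos 3: 'a' vs 'v' !=
  Pos 4: 't' vs 'i' !=
  Pos 5: 'e' vs 'v' !=
  Pos 6: 's' vs 'o' !=
  Pos 7: 't' vs 'r' !=
Hamming distance = 8


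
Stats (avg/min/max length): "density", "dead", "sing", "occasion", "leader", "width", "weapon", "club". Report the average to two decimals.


Lengths: "density"=7, "dead"=4, "sing"=4, "occasion"=8, "leader"=6, "width"=5, "weapon"=6, "club"=4
Sum = 44, Count = 8
Average = 44/8 = 5.50
= avg=5.50, min=4, max=8


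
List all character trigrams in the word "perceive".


Word: "perceive" (length 8)
Number of trigrams = 8 - 3 + 1 = 6
  Position 0: "per"
  Position 1: "erc"
  Position 2: "rce"
  Position 3: "cei"
  Position 4: "eiv"
  Position 5: "ive"
Trigrams = "per", "erc", "rce", "cei", "eiv", "ive"


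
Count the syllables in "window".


Word: "window"
Syllable breakdown: win-dow
Counting: 2 parts
= 2 syllables


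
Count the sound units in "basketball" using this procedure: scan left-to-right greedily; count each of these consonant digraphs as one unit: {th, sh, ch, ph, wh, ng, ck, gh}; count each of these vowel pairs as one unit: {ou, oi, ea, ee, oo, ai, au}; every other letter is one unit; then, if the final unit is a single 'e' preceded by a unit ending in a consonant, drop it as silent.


Word: "basketball" (10 letters)
Left-to-right scan:
  [1] 'b' (letter)
  [2] 'a' (letter)
  [3] 's' (letter)
  [4] 'k' (letter)
  [5] 'e' (letter)
  [6] 't' (letter)
  [7] 'b' (letter)
  [8] 'a' (letter)
  [9] 'l' (letter)
  [10] 'l' (letter)
Units from scan: 10
Sound units = 10 units


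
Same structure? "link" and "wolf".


Pattern of "link": [0, 1, 2, 3]
Pattern of "wolf": [0, 1, 2, 3]
Patterns match
Same pattern = Yes


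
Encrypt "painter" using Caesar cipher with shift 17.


Word: "painter"
Shift: 17
Each letter → (letter + shift) mod 26:
  'p' (15) + 17 = 6 → 'g'
  'a' (0) + 17 = 17 → 'r'
  'i' (8) + 17 = 25 → 'z'
  'n' (13) + 17 = 4 → 'e'
  't' (19) + 17 = 10 → 'k'
  'e' (4) + 17 = 21 → 'v'
  'r' (17) + 17 = 8 → 'i'
Result = "grzekvi"


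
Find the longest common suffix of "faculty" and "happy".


Word 1: "faculty"
Word 2: "happy"
Comparing from end:
  Pos -1: 'y' == 'y'
  Pos -2: 't' != 'p' (stop)
LCS = "y" (length 1)


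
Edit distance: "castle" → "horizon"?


Word 1: "castle" (length 6)
Word 2: "horizon" (length 7)
One optimal edit sequence (insert/delete/substitute each cost 1):
  1. insert 'h'  (+1)
  2. substitute 'c' -> 'o'  (+1)
  3. substitute 'a' -> 'r'  (+1)
  4. substitute 's' -> 'i'  (+1)
  5. substitute 't' -> 'z'  (+1)
  6. substitute 'l' -> 'o'  (+1)
  7. substitute 'e' -> 'n'  (+1)
Total edit operations: 7
Edit distance = 7


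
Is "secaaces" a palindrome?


Word: "secaaces"
Reversed: "secaaces"
Forward == Backward? secaaces == secaaces
Palindrome = Yes


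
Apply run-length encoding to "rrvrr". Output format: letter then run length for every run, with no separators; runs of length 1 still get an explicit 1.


String: "rrvrr"
Scanning for consecutive runs:
  'r' x 2
  'v' x 1
  'r' x 2
RLE = "r2v1r2"


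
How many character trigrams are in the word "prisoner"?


Word: "prisoner" (length 8)
Number of 3-grams = length - 3 + 1 = 8 - 3 + 1
= 6


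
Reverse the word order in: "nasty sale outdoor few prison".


Original: "nasty sale outdoor few prison"
Words (1..n): nasty | sale | outdoor | few | prison
Reversed (n..1): prison | few | outdoor | sale | nasty
Result = "prison few outdoor sale nasty"


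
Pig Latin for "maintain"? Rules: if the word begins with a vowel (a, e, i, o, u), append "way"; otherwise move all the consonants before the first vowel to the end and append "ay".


Word: "maintain"
Starts with consonant(s) → move to end, add 'ay'
Consonant cluster: "m"
Pig Latin = "aintainmay"


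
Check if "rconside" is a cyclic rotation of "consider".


Word: "consider", Candidate: "rconside"
Method: check if candidate is substring of word+word
"considerconsider" contains "rconside"? Yes
Is rotation = Yes


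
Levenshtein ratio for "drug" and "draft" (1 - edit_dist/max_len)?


Word 1: "drug" (length 4)
Word 2: "draft" (length 5)
One optimal edit sequence:
  1. keep 'd'
  2. keep 'r'
  3. insert 'a'  (+1)
  4. substitute 'u' -> 'f'  (+1)
  5. substitute 'g' -> 't'  (+1)
Edit distance = 3
Max length = max(4, 5) = 5
Similarity = 1 - 3/5
= 0.4000


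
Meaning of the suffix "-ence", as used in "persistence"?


Suffix: -ence
As in: persistence -> persist + -ence
Meaning = state of


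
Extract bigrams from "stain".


Word: "stain" (length 5)
Number of bigrams = 5 - 2 + 1 = 4
  Position 0: "st"
  Position 1: "ta"
  Position 2: "ai"
  Position 3: "in"
Bigrams = "st", "ta", "ai", "in"


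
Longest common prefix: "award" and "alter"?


Word 1: "award"
Word 2: "alter"
Comparing from start:
  Pos 0: 'a' == 'a'
  Pos 1: 'w' != 'l' (stop)
LCP = "a" (length 1)


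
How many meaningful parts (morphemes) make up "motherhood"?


Word: "motherhood"
Morphemes: mother + -hood
Each morpheme carries meaning
= 2 morphemes


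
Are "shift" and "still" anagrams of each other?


Word 1: "shift" → sorted: fhist
Word 2: "still" → sorted: illst
Same letters? fhist != illst
Anagram = No


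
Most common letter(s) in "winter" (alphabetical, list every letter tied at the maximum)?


Word: "winter"
Letter counts:
  'e': 1
  'i': 1
  'n': 1
  'r': 1
  't': 1
  'w': 1
Maximum count = 1
Most frequent = 'e', 'i', 'n', 'r', 't', 'w' (1 time each)


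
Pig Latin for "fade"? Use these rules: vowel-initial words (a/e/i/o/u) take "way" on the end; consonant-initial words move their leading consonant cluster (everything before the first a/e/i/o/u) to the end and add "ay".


Word: "fade"
Starts with consonant(s) → move to end, add 'ay'
Consonant cluster: "f"
Pig Latin = "adefay"


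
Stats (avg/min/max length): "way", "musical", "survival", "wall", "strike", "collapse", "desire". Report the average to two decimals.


Lengths: "way"=3, "musical"=7, "survival"=8, "wall"=4, "strike"=6, "collapse"=8, "desire"=6
Sum = 42, Count = 7
Average = 42/7 = 6.00
= avg=6.00, min=3, max=8


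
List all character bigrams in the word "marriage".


Word: "marriage" (length 8)
Number of bigrams = 8 - 2 + 1 = 7
  Position 0: "ma"
  Position 1: "ar"
  Position 2: "rr"
  Position 3: "ri"
  Position 4: "ia"
  Position 5: "ag"
  Position 6: "ge"
Bigrams = "ma", "ar", "rr", "ri", "ia", "ag", "ge"


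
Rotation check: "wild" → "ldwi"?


Word: "wild", Candidate: "ldwi"
Method: check if candidate is substring of word+word
"wildwild" contains "ldwi"? Yes
Is rotation = Yes


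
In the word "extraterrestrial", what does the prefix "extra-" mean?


Prefix: extra-
Example: extraterrestrial = extra- + terrestrial
Meaning = beyond


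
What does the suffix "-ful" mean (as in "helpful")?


Suffix: -ful
Example: helpful = help + -ful
Meaning = full of


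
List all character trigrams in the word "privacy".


Word: "privacy" (length 7)
Number of trigrams = 7 - 3 + 1 = 5
  Position 0: "pri"
  Position 1: "riv"
  Position 2: "iva"
  Position 3: "vac"
  Position 4: "acy"
Trigrams = "pri", "riv", "iva", "vac", "acy"


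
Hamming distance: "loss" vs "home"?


Comparing character by character (same length = 4):
  Pos 0: 'l' vs 'h' !=
  Pos 1: 'o' vs 'o' =
  Pos 2: 's' vs 'm' !=
  Pos 3: 's' vs 'e' !=
Hamming distance = 3


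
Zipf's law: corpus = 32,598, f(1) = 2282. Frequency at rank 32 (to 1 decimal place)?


Zipf's law: f(r) = f(1) / r
f(1) = 2282
f(32) = 2282 / 32
= 71.3 occurrences


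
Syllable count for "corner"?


Word: "corner"
Syllable breakdown: cor / ner
Counting: 2 parts
= 2 syllables


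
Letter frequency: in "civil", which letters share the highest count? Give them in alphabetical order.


Word: "civil"
Letter counts:
  'c': 1
  'i': 2
  'l': 1
  'v': 1
Maximum count = 2
Most frequent = 'i' (2 times each)


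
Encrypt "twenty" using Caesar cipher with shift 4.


Word: "twenty"
Shift: 4
Each letter → (letter + shift) mod 26:
  't' (19) + 4 = 23 → 'x'
  'w' (22) + 4 = 0 → 'a'
  'e' (4) + 4 = 8 → 'i'
  'n' (13) + 4 = 17 → 'r'
  't' (19) + 4 = 23 → 'x'
  'y' (24) + 4 = 2 → 'c'
Result = "xairxc"


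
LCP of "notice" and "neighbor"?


Word 1: "notice"
Word 2: "neighbor"
Comparing from start:
  Pos 0: 'n' == 'n'
  Pos 1: 'o' != 'e' (stop)
LCP = "n" (length 1)


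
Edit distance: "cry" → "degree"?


Word 1: "cry" (length 3)
Word 2: "degree" (length 6)
One optimal edit sequence (insert/delete/substitute each cost 1):
  1. insert 'd'  (+1)
  2. insert 'e'  (+1)
  3. substitute 'c' -> 'g'  (+1)
  4. keep 'r'
  5. insert 'e'  (+1)
  6. substitute 'y' -> 'e'  (+1)
Total edit operations: 5
Edit distance = 5


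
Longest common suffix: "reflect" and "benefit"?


Word 1: "reflect"
Word 2: "benefit"
Comparing from end:
  Pos -1: 't' == 't'
  Pos -2: 'c' != 'i' (stop)
LCS = "t" (length 1)


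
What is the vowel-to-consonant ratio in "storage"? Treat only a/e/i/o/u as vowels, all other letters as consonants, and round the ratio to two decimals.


Word: "storage"
Vowels (a,e,i,o,u): 3
Consonants: 4
Ratio = 3/4
= 0.75


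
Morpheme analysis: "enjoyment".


Word: "enjoyment"
Morphemes: en- + joy + -ment
Each morpheme carries meaning
= 3 morphemes


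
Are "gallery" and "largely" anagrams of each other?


Word 1: "gallery" → sorted: aegllry
Word 2: "largely" → sorted: aegllry
Same letters? aegllry == aegllry
Anagram = Yes


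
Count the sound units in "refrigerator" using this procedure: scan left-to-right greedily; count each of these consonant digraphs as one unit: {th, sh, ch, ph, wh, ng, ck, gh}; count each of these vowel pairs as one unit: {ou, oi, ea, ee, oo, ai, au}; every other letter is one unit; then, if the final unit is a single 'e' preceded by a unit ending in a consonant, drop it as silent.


Word: "refrigerator" (12 letters)
Left-to-right scan:
  (1) 'r' (letter)
  (2) 'e' (letter)
  (3) 'f' (letter)
  (4) 'r' (letter)
  (5) 'i' (letter)
  (6) 'g' (letter)
  (7) 'e' (letter)
  (8) 'r' (letter)
  (9) 'a' (letter)
  (10) 't' (letter)
  (11) 'o' (letter)
  (12) 'r' (letter)
Units from scan: 12
Sound units = 12 units


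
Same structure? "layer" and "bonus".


Pattern of "layer": [0, 1, 2, 3, 4]
Pattern of "bonus": [0, 1, 2, 3, 4]
Patterns match
Same pattern = Yes


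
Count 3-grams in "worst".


Word: "worst" (length 5)
Number of 3-grams = length - 3 + 1 = 5 - 3 + 1
= 3


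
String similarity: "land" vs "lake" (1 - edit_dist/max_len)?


Word 1: "land" (length 4)
Word 2: "lake" (length 4)
One optimal edit sequence:
  1. keep 'l'
  2. keep 'a'
  3. substitute 'n' -> 'k'  (+1)
  4. substitute 'd' -> 'e'  (+1)
Edit distance = 2
Max length = max(4, 4) = 4
Similarity = 1 - 2/4
= 0.5000


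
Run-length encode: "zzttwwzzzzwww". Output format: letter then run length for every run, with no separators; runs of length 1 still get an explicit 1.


String: "zzttwwzzzzwww"
Scanning for consecutive runs:
  'z' x 2
  't' x 2
  'w' x 2
  'z' x 4
  'w' x 3
RLE = "z2t2w2z4w3"


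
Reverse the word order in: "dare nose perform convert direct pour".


Original: "dare nose perform convert direct pour"
Words (1..n): dare | nose | perform | convert | direct | pour
Reversed (n..1): pour | direct | convert | perform | nose | dare
Result = "pour direct convert perform nose dare"


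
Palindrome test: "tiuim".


Word: "tiuim"
Reversed: "miuit"
Forward == Backward? tiuim != miuit
Palindrome = No


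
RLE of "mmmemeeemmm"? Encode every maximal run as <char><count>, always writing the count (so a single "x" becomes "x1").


String: "mmmemeeemmm"
Scanning for consecutive runs:
  'm' x 3
  'e' x 1
  'm' x 1
  'e' x 3
  'm' x 3
RLE = "m3e1m1e3m3"


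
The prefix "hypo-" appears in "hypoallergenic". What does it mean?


Prefix: hypo-
Example: hypoallergenic = hypo- + allergenic
Meaning = under / below normal


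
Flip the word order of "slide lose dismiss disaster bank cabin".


Original: "slide lose dismiss disaster bank cabin"
Words (1..n): slide | lose | dismiss | disaster | bank | cabin
Reversed (n..1): cabin | bank | disaster | dismiss | lose | slide
Result = "cabin bank disaster dismiss lose slide"


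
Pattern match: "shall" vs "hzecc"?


Pattern of "shall": [0, 1, 2, 3, 3]
Pattern of "hzecc": [0, 1, 2, 3, 3]
Patterns match
Same pattern = Yes


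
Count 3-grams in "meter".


Word: "meter" (length 5)
Number of 3-grams = length - 3 + 1 = 5 - 3 + 1
= 3


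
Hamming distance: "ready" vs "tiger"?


Comparing character by character (same length = 5):
  Pos 0: 'r' vs 't' !=
  Pos 1: 'e' vs 'i' !=
  Pos 2: 'a' vs 'g' !=
  Pos 3: 'd' vs 'e' !=
  Pos 4: 'y' vs 'r' !=
Hamming distance = 5


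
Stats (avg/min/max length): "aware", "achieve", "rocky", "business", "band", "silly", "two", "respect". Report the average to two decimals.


Lengths: "aware"=5, "achieve"=7, "rocky"=5, "business"=8, "band"=4, "silly"=5, "two"=3, "respect"=7
Sum = 44, Count = 8
Average = 44/8 = 5.50
= avg=5.50, min=3, max=8


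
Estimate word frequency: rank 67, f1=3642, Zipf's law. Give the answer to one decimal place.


Zipf's law: f(r) = f(1) / r
f(1) = 3642
f(67) = 3642 / 67
= 54.4 occurrences


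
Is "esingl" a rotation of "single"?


Word: "single", Candidate: "esingl"
Method: check if candidate is substring of word+word
"singlesingle" contains "esingl"? Yes
Is rotation = Yes


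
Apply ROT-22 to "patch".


Word: "patch"
Shift: 22
Each letter → (letter + shift) mod 26:
  'p' (15) + 22 = 11 → 'l'
  'a' (0) + 22 = 22 → 'w'
  't' (19) + 22 = 15 → 'p'
  'c' (2) + 22 = 24 → 'y'
  'h' (7) + 22 = 3 → 'd'
Result = "lwpyd"


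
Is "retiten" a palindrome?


Word: "retiten"
Reversed: "netiter"
Forward == Backward? retiten != netiter
Palindrome = No


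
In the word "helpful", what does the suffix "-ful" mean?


Suffix: -ful
As in: helpful -> help + -ful
Meaning = full of


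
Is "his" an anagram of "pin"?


Word 1: "pin" → sorted: inp
Word 2: "his" → sorted: his
Same letters? inp != his
Anagram = No


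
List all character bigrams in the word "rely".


Word: "rely" (length 4)
Number of bigrams = 4 - 2 + 1 = 3
  Position 0: "re"
  Position 1: "el"
  Position 2: "ly"
Bigrams = "re", "el", "ly"


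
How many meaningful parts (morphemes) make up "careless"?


Word: "careless"
Morphemes: care | -less
Each morpheme carries meaning
= 2 morphemes


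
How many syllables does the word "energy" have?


Word: "energy"
Syllable breakdown: en / er / gy
Counting: 3 parts
= 3 syllables


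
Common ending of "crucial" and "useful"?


Word 1: "crucial"
Word 2: "useful"
Comparing from end:
  Pos -1: 'l' == 'l'
  Pos -2: 'a' != 'u' (stop)
LCS = "l" (length 1)


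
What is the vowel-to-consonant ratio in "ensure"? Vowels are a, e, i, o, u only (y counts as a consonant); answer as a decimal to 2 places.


Word: "ensure"
Vowels (a,e,i,o,u): 3
Consonants: 3
Ratio = 3/3
= 1.00


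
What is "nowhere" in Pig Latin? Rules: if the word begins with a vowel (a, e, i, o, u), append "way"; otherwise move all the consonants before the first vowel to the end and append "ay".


Word: "nowhere"
Starts with consonant(s) → move to end, add 'ay'
Consonant cluster: "n"
Pig Latin = "owherenay"


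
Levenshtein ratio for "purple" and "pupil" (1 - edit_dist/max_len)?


Word 1: "purple" (length 6)
Word 2: "pupil" (length 5)
One optimal edit sequence:
  1. keep 'p'
  2. keep 'u'
  3. delete 'r'  (+1)
  4. keep 'p'
  5. substitute 'l' -> 'i'  (+1)
  6. substitute 'e' -> 'l'  (+1)
Edit distance = 3
Max length = max(6, 5) = 6
Similarity = 1 - 3/6
= 0.5000


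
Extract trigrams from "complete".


Word: "complete" (length 8)
Number of trigrams = 8 - 3 + 1 = 6
  Position 0: "com"
  Position 1: "omp"
  Position 2: "mpl"
  Position 3: "ple"
  Position 4: "let"
  Position 5: "ete"
Trigrams = "com", "omp", "mpl", "ple", "let", "ete"


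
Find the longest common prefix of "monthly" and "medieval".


Word 1: "monthly"
Word 2: "medieval"
Comparing from start:
  Pos 0: 'm' == 'm'
  Pos 1: 'o' != 'e' (stop)
LCP = "m" (length 1)


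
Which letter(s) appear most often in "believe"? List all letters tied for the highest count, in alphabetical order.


Word: "believe"
Letter counts:
  'b': 1
  'e': 3
  'i': 1
  'l': 1
  'v': 1
Maximum count = 3
Most frequent = 'e' (3 times each)


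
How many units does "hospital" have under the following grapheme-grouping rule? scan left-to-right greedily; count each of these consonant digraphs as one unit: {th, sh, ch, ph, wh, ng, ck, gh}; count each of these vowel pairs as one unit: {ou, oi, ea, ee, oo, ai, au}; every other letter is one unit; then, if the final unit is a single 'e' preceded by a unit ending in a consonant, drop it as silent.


Word: "hospital" (8 letters)
Left-to-right scan:
  1. 'h' (letter)
  2. 'o' (letter)
  3. 's' (letter)
  4. 'p' (letter)
  5. 'i' (letter)
  6. 't' (letter)
  7. 'a' (letter)
  8. 'l' (letter)
Units from scan: 8
Sound units = 8 units


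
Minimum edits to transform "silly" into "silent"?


Word 1: "silly" (length 5)
Word 2: "silent" (length 6)
One optimal edit sequence (insert/delete/substitute each cost 1):
  1. keep 's'
  2. keep 'i'
  3. keep 'l'
  4. insert 'e'  (+1)
  5. substitute 'l' -> 'n'  (+1)
  6. substitute 'y' -> 't'  (+1)
Total edit operations: 3
Edit distance = 3


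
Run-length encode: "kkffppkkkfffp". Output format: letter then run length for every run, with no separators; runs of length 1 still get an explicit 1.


String: "kkffppkkkfffp"
Scanning for consecutive runs:
  'k' x 2
  'f' x 2
  'p' x 2
  'k' x 3
  'f' x 3
  'p' x 1
RLE = "k2f2p2k3f3p1"


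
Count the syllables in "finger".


Word: "finger"
Syllable breakdown: fin · ger
Counting: 2 parts
= 2 syllables


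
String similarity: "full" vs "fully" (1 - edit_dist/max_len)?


Word 1: "full" (length 4)
Word 2: "fully" (length 5)
One optimal edit sequence:
  1. keep 'f'
  2. keep 'u'
  3. keep 'l'
  4. keep 'l'
  5. insert 'y'  (+1)
Edit distance = 1
Max length = max(4, 5) = 5
Similarity = 1 - 1/5
= 0.8000


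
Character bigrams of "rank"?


Word: "rank" (length 4)
Number of bigrams = 4 - 2 + 1 = 3
  Position 0: "ra"
  Position 1: "an"
  Position 2: "nk"
Bigrams = "ra", "an", "nk"


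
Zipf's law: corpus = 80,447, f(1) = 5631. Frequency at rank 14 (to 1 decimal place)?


Zipf's law: f(r) = f(1) / r
f(1) = 5631
f(14) = 5631 / 14
= 402.2 occurrences


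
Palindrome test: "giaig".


Word: "giaig"
Reversed: "giaig"
Forward == Backward? giaig == giaig
Palindrome = Yes


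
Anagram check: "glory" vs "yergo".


Word 1: "glory" → sorted: glory
Word 2: "yergo" → sorted: egory
Same letters? glory != egory
Anagram = No


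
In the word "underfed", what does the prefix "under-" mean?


Prefix: under-
As in: underfed -> under- + fed
Meaning = insufficient


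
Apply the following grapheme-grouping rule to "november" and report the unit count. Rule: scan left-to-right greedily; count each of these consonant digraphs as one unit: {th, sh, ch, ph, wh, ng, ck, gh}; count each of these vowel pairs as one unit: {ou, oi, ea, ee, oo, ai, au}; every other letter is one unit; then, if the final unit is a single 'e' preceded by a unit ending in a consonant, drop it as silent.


Word: "november" (8 letters)
Left-to-right scan:
  1. 'n' (letter)
  2. 'o' (letter)
  3. 'v' (letter)
  4. 'e' (letter)
  5. 'm' (letter)
  6. 'b' (letter)
  7. 'e' (letter)
  8. 'r' (letter)
Units from scan: 8
Sound units = 8 units


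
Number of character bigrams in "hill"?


Word: "hill" (length 4)
Number of 2-grams = length - 2 + 1 = 4 - 2 + 1
= 3


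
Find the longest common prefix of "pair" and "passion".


Word 1: "pair"
Word 2: "passion"
Comparing from start:
  Pos 0: 'p' == 'p'
  Pos 1: 'a' == 'a'
  Pos 2: 'i' != 's' (stop)
LCP = "pa" (length 2)


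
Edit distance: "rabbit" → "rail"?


Word 1: "rabbit" (length 6)
Word 2: "rail" (length 4)
One optimal edit sequence (insert/delete/substitute each cost 1):
  1. keep 'r'
  2. keep 'a'
  3. delete 'b'  (+1)
  4. delete 'b'  (+1)
  5. keep 'i'
  6. substitute 't' -> 'l'  (+1)
Total edit operations: 3
Edit distance = 3


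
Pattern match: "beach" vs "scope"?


Pattern of "beach": [0, 1, 2, 3, 4]
Pattern of "scope": [0, 1, 2, 3, 4]
Patterns match
Same pattern = Yes


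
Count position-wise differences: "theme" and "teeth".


Comparing character by character (same length = 5):
  Pos 0: 't' vs 't' =
  Pos 1: 'h' vs 'e' !=
  Pos 2: 'e' vs 'e' =
  Pos 3: 'm' vs 't' !=
  Pos 4: 'e' vs 'h' !=
Hamming distance = 3


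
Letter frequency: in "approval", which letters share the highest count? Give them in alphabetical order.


Word: "approval"
Letter counts:
  'a': 2
  'l': 1
  'o': 1
  'p': 2
  'r': 1
  'v': 1
Maximum count = 2
Most frequent = 'a', 'p' (2 times each)


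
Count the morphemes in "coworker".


Word: "coworker"
Morphemes: co- / work / -er
Each morpheme carries meaning
= 3 morphemes


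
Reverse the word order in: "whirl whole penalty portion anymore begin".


Original: "whirl whole penalty portion anymore begin"
Words (1..n): whirl | whole | penalty | portion | anymore | begin
Reversed (n..1): begin | anymore | portion | penalty | whole | whirl
Result = "begin anymore portion penalty whole whirl"


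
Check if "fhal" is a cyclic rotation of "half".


Word: "half", Candidate: "fhal"
Method: check if candidate is substring of word+word
"halfhalf" contains "fhal"? Yes
Is rotation = Yes


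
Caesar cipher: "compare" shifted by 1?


Word: "compare"
Shift: 1
Each letter → (letter + shift) mod 26:
  'c' (2) + 1 = 3 → 'd'
  'o' (14) + 1 = 15 → 'p'
  'm' (12) + 1 = 13 → 'n'
  'p' (15) + 1 = 16 → 'q'
  'a' (0) + 1 = 1 → 'b'
  'r' (17) + 1 = 18 → 's'
  'e' (4) + 1 = 5 → 'f'
Result = "dpnqbsf"


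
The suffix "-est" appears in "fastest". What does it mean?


Suffix: -est
Example: fastest (fast + -est)
Meaning = most


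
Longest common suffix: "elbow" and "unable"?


Word 1: "elbow"
Word 2: "unable"
Comparing from end:
  Pos -1: 'w' != 'e' (stop)
LCS = "" (length 0)


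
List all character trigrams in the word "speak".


Word: "speak" (length 5)
Number of trigrams = 5 - 3 + 1 = 3
  Position 0: "spe"
  Position 1: "pea"
  Position 2: "eak"
Trigrams = "spe", "pea", "eak"


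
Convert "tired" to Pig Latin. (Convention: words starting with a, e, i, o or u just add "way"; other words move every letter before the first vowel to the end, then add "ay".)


Word: "tired"
Starts with consonant(s) → move to end, add 'ay'
Consonant cluster: "t"
Pig Latin = "iredtay"


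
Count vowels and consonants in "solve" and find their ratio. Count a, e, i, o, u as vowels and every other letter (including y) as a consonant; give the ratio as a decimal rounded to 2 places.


Word: "solve"
Vowels (a,e,i,o,u): 2
Consonants: 3
Ratio = 2/3
= 0.67


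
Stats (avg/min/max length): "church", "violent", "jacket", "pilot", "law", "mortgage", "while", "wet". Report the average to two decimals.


Lengths: "church"=6, "violent"=7, "jacket"=6, "pilot"=5, "law"=3, "mortgage"=8, "while"=5, "wet"=3
Sum = 43, Count = 8
Average = 43/8 = 5.38
= avg=5.38, min=3, max=8


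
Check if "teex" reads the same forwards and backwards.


Word: "teex"
Reversed: "xeet"
Forward == Backward? teex != xeet
Palindrome = No


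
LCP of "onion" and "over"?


Word 1: "onion"
Word 2: "over"
Comparing from start:
  Pos 0: 'o' == 'o'
  Pos 1: 'n' != 'v' (stop)
LCP = "o" (length 1)


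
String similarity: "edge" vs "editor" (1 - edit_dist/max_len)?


Word 1: "edge" (length 4)
Word 2: "editor" (length 6)
One optimal edit sequence:
  1. keep 'e'
  2. keep 'd'
  3. insert 'i'  (+1)
  4. insert 't'  (+1)
  5. substitute 'g' -> 'o'  (+1)
  6. substitute 'e' -> 'r'  (+1)
Edit distance = 4
Max length = max(4, 6) = 6
Similarity = 1 - 4/6
= 0.3333


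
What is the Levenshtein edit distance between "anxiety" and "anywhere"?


Word 1: "anxiety" (length 7)
Word 2: "anywhere" (length 8)
One optimal edit sequence (insert/delete/substitute each cost 1):
  1. keep 'a'
  2. keep 'n'
  3. insert 'y'  (+1)
  4. substitute 'x' -> 'w'  (+1)
  5. substitute 'i' -> 'h'  (+1)
  6. keep 'e'
  7. substitute 't' -> 'r'  (+1)
  8. substitute 'y' -> 'e'  (+1)
Total edit operations: 5
Edit distance = 5


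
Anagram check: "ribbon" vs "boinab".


Word 1: "ribbon" → sorted: bbinor
Word 2: "boinab" → sorted: abbino
Same letters? bbinor != abbino
Anagram = No


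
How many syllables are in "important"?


Word: "important"
Syllable breakdown: im | por | tant
Counting: 3 parts
= 3 syllables


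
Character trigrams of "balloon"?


Word: "balloon" (length 7)
Number of trigrams = 7 - 3 + 1 = 5
  Position 0: "bal"
  Position 1: "all"
  Position 2: "llo"
  Position 3: "loo"
  Position 4: "oon"
Trigrams = "bal", "all", "llo", "loo", "oon"


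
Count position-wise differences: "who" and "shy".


Comparing character by character (same length = 3):
  Pos 0: 'w' vs 's' !=
  Pos 1: 'h' vs 'h' =
  Pos 2: 'o' vs 'y' !=
Hamming distance = 2


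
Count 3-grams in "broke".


Word: "broke" (length 5)
Number of 3-grams = length - 3 + 1 = 5 - 3 + 1
= 3


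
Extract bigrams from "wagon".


Word: "wagon" (length 5)
Number of bigrams = 5 - 2 + 1 = 4
  Position 0: "wa"
  Position 1: "ag"
  Position 2: "go"
  Position 3: "on"
Bigrams = "wa", "ag", "go", "on"


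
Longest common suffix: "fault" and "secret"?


Word 1: "fault"
Word 2: "secret"
Comparing from end:
  Pos -1: 't' == 't'
  Pos -2: 'l' != 'e' (stop)
LCS = "t" (length 1)


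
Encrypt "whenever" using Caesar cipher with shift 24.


Word: "whenever"
Shift: 24
Each letter → (letter + shift) mod 26:
  'w' (22) + 24 = 20 → 'u'
  'h' (7) + 24 = 5 → 'f'
  'e' (4) + 24 = 2 → 'c'
  'n' (13) + 24 = 11 → 'l'
  'e' (4) + 24 = 2 → 'c'
  'v' (21) + 24 = 19 → 't'
  'e' (4) + 24 = 2 → 'c'
  'r' (17) + 24 = 15 → 'p'
Result = "ufclctcp"


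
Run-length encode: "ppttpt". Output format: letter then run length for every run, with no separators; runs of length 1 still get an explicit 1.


String: "ppttpt"
Scanning for consecutive runs:
  'p' x 2
  't' x 2
  'p' x 1
  't' x 1
RLE = "p2t2p1t1"


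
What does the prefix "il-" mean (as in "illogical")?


Prefix: il-
Example: illogical = il- + logical
Meaning = not


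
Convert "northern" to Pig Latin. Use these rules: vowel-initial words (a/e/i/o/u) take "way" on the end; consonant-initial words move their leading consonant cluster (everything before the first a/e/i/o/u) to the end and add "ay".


Word: "northern"
Starts with consonant(s) → move to end, add 'ay'
Consonant cluster: "n"
Pig Latin = "orthernnay"


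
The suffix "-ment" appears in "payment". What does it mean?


Suffix: -ment
Example: payment = pay + -ment
Meaning = result of action


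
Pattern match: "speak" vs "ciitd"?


Pattern of "speak": [0, 1, 2, 3, 4]
Pattern of "ciitd": [0, 1, 1, 2, 3]
Patterns do not match
Same pattern = No


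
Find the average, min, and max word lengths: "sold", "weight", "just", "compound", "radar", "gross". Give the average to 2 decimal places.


Lengths: "sold"=4, "weight"=6, "just"=4, "compound"=8, "radar"=5, "gross"=5
Sum = 32, Count = 6
Average = 32/6 = 5.33
= avg=5.33, min=4, max=8


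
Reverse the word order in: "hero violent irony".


Original: "hero violent irony"
Words (1..n): hero | violent | irony
Reversed (n..1): irony | violent | hero
Result = "irony violent hero"


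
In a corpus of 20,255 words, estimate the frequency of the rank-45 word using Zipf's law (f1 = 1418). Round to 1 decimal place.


Zipf's law: f(r) = f(1) / r
f(1) = 1418
f(45) = 1418 / 45
= 31.5 occurrences


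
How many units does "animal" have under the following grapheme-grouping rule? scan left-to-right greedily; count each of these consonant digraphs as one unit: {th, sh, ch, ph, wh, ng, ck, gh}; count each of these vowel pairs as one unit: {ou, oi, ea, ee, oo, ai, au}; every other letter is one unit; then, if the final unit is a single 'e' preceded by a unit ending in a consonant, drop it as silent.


Word: "animal" (6 letters)
Left-to-right scan:
  (1) 'a' (letter)
  (2) 'n' (letter)
  (3) 'i' (letter)
  (4) 'm' (letter)
  (5) 'a' (letter)
  (6) 'l' (letter)
Units from scan: 6
Sound units = 6 units


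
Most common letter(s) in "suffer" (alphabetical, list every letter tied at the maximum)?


Word: "suffer"
Letter counts:
  'e': 1
  'f': 2
  'r': 1
  's': 1
  'u': 1
Maximum count = 2
Most frequent = 'f' (2 times each)


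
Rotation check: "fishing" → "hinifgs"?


Word: "fishing", Candidate: "hinifgs"
Method: check if candidate is substring of word+word
"fishingfishing" contains "hinifgs"? No
Is rotation = No


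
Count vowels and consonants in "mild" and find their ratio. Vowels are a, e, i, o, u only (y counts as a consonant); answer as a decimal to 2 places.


Word: "mild"
Vowels (a,e,i,o,u): 1
Consonants: 3
Ratio = 1/3
= 0.33


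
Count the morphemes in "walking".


Word: "walking"
Morphemes: walk + -ing
Each morpheme carries meaning
= 2 morphemes


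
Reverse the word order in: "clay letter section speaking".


Original: "clay letter section speaking"
Words (1..n): clay | letter | section | speaking
Reversed (n..1): speaking | section | letter | clay
Result = "speaking section letter clay"


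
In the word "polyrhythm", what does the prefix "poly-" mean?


Prefix: poly-
Example: polyrhythm = poly- + rhythm
Meaning = many


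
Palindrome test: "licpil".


Word: "licpil"
Reversed: "lipcil"
Forward == Backward? licpil != lipcil
Palindrome = No


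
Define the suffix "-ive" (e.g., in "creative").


Suffix: -ive
As in: creative -> create + -ive, with a spelling change
Meaning = tending to


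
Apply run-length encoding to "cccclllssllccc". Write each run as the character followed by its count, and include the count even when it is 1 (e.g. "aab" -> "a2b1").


String: "cccclllssllccc"
Scanning for consecutive runs:
  'c' x 4
  'l' x 3
  's' x 2
  'l' x 2
  'c' x 3
RLE = "c4l3s2l2c3"


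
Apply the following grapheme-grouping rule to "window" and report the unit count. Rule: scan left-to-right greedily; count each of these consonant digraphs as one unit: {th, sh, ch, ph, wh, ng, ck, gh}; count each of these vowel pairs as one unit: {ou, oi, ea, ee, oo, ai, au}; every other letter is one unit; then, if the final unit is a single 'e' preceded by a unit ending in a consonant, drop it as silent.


Word: "window" (6 letters)
Left-to-right scan:
  [1] 'w' (letter)
  [2] 'i' (letter)
  [3] 'n' (letter)
  [4] 'd' (letter)
  [5] 'o' (letter)
  [6] 'w' (letter)
Units from scan: 6
Sound units = 6 units


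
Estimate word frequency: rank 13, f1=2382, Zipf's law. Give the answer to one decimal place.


Zipf's law: f(r) = f(1) / r
f(1) = 2382
f(13) = 2382 / 13
= 183.2 occurrences


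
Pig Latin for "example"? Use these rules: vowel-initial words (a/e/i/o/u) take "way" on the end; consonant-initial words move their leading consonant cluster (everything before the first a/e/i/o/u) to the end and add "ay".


Word: "example"
Starts with vowel → add 'way'
Pig Latin = "exampleway"


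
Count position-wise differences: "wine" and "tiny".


Comparing character by character (same length = 4):
  Pos 0: 'w' vs 't' !=
  Pos 1: 'i' vs 'i' =
  Pos 2: 'n' vs 'n' =
  Pos 3: 'e' vs 'y' !=
Hamming distance = 2


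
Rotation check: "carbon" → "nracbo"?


Word: "carbon", Candidate: "nracbo"
Method: check if candidate is substring of word+word
"carboncarbon" contains "nracbo"? No
Is rotation = No


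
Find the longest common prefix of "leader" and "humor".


Word 1: "leader"
Word 2: "humor"
Comparing from start:
  Pos 0: 'l' != 'h' (stop)
LCP = "" (length 0)


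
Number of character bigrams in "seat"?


Word: "seat" (length 4)
Number of 2-grams = length - 2 + 1 = 4 - 2 + 1
= 3


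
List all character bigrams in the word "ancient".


Word: "ancient" (length 7)
Number of bigrams = 7 - 2 + 1 = 6
  Position 0: "an"
  Position 1: "nc"
  Position 2: "ci"
  Position 3: "ie"
  Position 4: "en"
  Position 5: "nt"
Bigrams = "an", "nc", "ci", "ie", "en", "nt"


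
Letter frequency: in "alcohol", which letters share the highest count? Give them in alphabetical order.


Word: "alcohol"
Letter counts:
  'a': 1
  'c': 1
  'h': 1
  'l': 2
  'o': 2
Maximum count = 2
Most frequent = 'l', 'o' (2 times each)


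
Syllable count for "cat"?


Word: "cat"
Syllable breakdown: cat
Counting: 1 part
= 1 syllable


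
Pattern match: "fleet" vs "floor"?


Pattern of "fleet": [0, 1, 2, 2, 3]
Pattern of "floor": [0, 1, 2, 2, 3]
Patterns match
Same pattern = Yes


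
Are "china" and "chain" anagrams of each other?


Word 1: "china" → sorted: achin
Word 2: "chain" → sorted: achin
Same letters? achin == achin
Anagram = Yes


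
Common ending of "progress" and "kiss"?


Word 1: "progress"
Word 2: "kiss"
Comparing from end:
  Pos -1: 's' == 's'
  Pos -2: 's' == 's'
  Pos -3: 'e' != 'i' (stop)
LCS = "ss" (length 2)


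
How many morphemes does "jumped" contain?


Word: "jumped"
Morphemes: jump / -ed
Each morpheme carries meaning
= 2 morphemes


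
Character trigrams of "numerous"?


Word: "numerous" (length 8)
Number of trigrams = 8 - 3 + 1 = 6
  Position 0: "num"
  Position 1: "ume"
  Position 2: "mer"
  Position 3: "ero"
  Position 4: "rou"
  Position 5: "ous"
Trigrams = "num", "ume", "mer", "ero", "rou", "ous"


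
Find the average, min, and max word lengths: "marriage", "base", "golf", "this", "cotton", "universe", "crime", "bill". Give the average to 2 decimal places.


Lengths: "marriage"=8, "base"=4, "golf"=4, "this"=4, "cotton"=6, "universe"=8, "crime"=5, "bill"=4
Sum = 43, Count = 8
Average = 43/8 = 5.38
= avg=5.38, min=4, max=8


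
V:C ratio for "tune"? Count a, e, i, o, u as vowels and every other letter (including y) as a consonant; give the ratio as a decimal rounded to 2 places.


Word: "tune"
Vowels (a,e,i,o,u): 2
Consonants: 2
Ratio = 2/2
= 1.00


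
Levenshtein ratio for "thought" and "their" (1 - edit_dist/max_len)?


Word 1: "thought" (length 7)
Word 2: "their" (length 5)
One optimal edit sequence:
  1. keep 't'
  2. keep 'h'
  3. delete 'o'  (+1)
  4. delete 'u'  (+1)
  5. substitute 'g' -> 'e'  (+1)
  6. substitute 'h' -> 'i'  (+1)
  7. substitute 't' -> 'r'  (+1)
Edit distance = 5
Max length = max(7, 5) = 7
Similarity = 1 - 5/7
= 0.2857


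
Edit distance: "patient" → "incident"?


Word 1: "patient" (length 7)
Word 2: "incident" (length 8)
One optimal edit sequence (insert/delete/substitute each cost 1):
  1. substitute 'p' -> 'i'  (+1)
  2. substitute 'a' -> 'n'  (+1)
  3. substitute 't' -> 'c'  (+1)
  4. keep 'i'
  5. insert 'd'  (+1)
  6. keep 'e'
  7. keep 'n'
  8. keep 't'
Total edit operations: 4
Edit distance = 4


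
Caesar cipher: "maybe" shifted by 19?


Word: "maybe"
Shift: 19
Each letter → (letter + shift) mod 26:
  'm' (12) + 19 = 5 → 'f'
  'a' (0) + 19 = 19 → 't'
  'y' (24) + 19 = 17 → 'r'
  'b' (1) + 19 = 20 → 'u'
  'e' (4) + 19 = 23 → 'x'
Result = "ftrux"


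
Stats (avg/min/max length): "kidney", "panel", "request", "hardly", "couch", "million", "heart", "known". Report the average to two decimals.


Lengths: "kidney"=6, "panel"=5, "request"=7, "hardly"=6, "couch"=5, "million"=7, "heart"=5, "known"=5
Sum = 46, Count = 8
Average = 46/8 = 5.75
= avg=5.75, min=5, max=7


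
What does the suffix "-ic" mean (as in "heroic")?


Suffix: -ic
As in: heroic -> hero + -ic
Meaning = relating to


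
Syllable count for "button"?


Word: "button"
Syllable breakdown: but / ton
Counting: 2 parts
= 2 syllables


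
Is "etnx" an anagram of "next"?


Word 1: "next" → sorted: entx
Word 2: "etnx" → sorted: entx
Same letters? entx == entx
Anagram = Yes


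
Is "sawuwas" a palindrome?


Word: "sawuwas"
Reversed: "sawuwas"
Forward == Backward? sawuwas == sawuwas
Palindrome = Yes


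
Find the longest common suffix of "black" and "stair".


Word 1: "black"
Word 2: "stair"
Comparing from end:
  Pos -1: 'k' != 'r' (stop)
LCS = "" (length 0)


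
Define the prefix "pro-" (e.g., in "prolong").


Prefix: pro-
Example: prolong = pro- + long
Meaning = forward / in favor of


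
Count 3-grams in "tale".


Word: "tale" (length 4)
Number of 3-grams = length - 3 + 1 = 4 - 3 + 1
= 2


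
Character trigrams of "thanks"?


Word: "thanks" (length 6)
Number of trigrams = 6 - 3 + 1 = 4
  Position 0: "tha"
  Position 1: "han"
  Position 2: "ank"
  Position 3: "nks"
Trigrams = "tha", "han", "ank", "nks"


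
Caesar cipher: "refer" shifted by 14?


Word: "refer"
Shift: 14
Each letter → (letter + shift) mod 26:
  'r' (17) + 14 = 5 → 'f'
  'e' (4) + 14 = 18 → 's'
  'f' (5) + 14 = 19 → 't'
  'e' (4) + 14 = 18 → 's'
  'r' (17) + 14 = 5 → 'f'
Result = "fstsf"


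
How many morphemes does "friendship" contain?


Word: "friendship"
Morphemes: friend | -ship
Each morpheme carries meaning
= 2 morphemes


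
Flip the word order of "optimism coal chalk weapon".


Original: "optimism coal chalk weapon"
Words (1..n): optimism | coal | chalk | weapon
Reversed (n..1): weapon | chalk | coal | optimism
Result = "weapon chalk coal optimism"


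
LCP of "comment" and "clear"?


Word 1: "comment"
Word 2: "clear"
Comparing from start:
  Pos 0: 'c' == 'c'
  Pos 1: 'o' != 'l' (stop)
LCP = "c" (length 1)


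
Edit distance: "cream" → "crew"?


Word 1: "cream" (length 5)
Word 2: "crew" (length 4)
One optimal edit sequence (insert/delete/substitute each cost 1):
  1. keep 'c'
  2. keep 'r'
  3. keep 'e'
  4. delete 'a'  (+1)
  5. substitute 'm' -> 'w'  (+1)
Total edit operations: 2
Edit distance = 2


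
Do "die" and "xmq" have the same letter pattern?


Pattern of "die": [0, 1, 2]
Pattern of "xmq": [0, 1, 2]
Patterns match
Same pattern = Yes


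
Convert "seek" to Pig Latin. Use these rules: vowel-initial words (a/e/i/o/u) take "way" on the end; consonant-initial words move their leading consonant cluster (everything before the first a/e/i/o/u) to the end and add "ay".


Word: "seek"
Starts with consonant(s) → move to end, add 'ay'
Consonant cluster: "s"
Pig Latin = "eeksay"


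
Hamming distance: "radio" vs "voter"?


Comparing character by character (same length = 5):
  Pos 0: 'r' vs 'v' !=
  Pos 1: 'a' vs 'o' !=
  Pos 2: 'd' vs 't' !=
  Pos 3: 'i' vs 'e' !=
  Pos 4: 'o' vs 'r' !=
Hamming distance = 5


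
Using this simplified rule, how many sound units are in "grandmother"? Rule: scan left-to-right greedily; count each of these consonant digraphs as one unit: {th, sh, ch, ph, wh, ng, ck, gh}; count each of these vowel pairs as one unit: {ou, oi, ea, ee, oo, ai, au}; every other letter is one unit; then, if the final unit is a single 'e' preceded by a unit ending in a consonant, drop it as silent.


Word: "grandmother" (11 letters)
Left-to-right scan:
  [1] 'g' (letter)
  [2] 'r' (letter)
  [3] 'a' (letter)
  [4] 'n' (letter)
  [5] 'd' (letter)
  [6] 'm' (letter)
  [7] 'o' (letter)
  [8] 'th' (digraph)
  [9] 'e' (letter)
  [10] 'r' (letter)
Units from scan: 10
Sound units = 10 units
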